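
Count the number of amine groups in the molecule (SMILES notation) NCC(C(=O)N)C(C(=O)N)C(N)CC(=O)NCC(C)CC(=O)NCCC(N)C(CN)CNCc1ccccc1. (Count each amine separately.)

5

Working along the chain:
  H2NCH2: –NH2 on an sp³ carbon with no adjacent C=O → amine.
  CH(CONH2): pendant –CONH2: carbonyl C bonded to C and N → amide.
  CH(CONH2): pendant –CONH2: carbonyl C bonded to C and N → amide.
  CH(NH2): –NH2 on an sp³ carbon with no adjacent C=O → amine.
  CH2CONHCH2: –C(=O)–N– linkage → amide (the N is not an amine).
  CH2CONHCH2: –C(=O)–N– linkage → amide (the N is not an amine).
  CH(NH2): –NH2 on an sp³ carbon with no adjacent C=O → amine.
  CH(CH2NH2): pendant –CH2NH2: N on sp³ C, no adjacent C=O → amine.
  CH2NHCH2: C–N–C with sp³ carbons and no adjacent C=O → amine (secondary).
  C6H5: –C6H5 phenyl ring → arene.
Amine appears at: H2NCH2, CH(NH2), CH(NH2), CH(CH2NH2), CH2NHCH2 → 5.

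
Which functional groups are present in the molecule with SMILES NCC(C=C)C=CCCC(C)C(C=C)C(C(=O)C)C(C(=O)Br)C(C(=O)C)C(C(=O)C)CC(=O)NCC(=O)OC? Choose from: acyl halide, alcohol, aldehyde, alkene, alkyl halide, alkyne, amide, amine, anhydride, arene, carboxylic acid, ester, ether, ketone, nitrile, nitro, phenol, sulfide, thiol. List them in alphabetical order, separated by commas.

acyl halide, alkene, amide, amine, ester, ketone

Reading the structure from left to right:
  H2NCH2: –NH2 on an sp³ carbon with no adjacent C=O → amine.
  CH(CH=CH2): pendant –CH=CH2: C=C double bond → alkene.
  CH=CH: C=C double bond → alkene.
  CH(CH=CH2): pendant –CH=CH2: C=C double bond → alkene.
  CH(COCH3): pendant –COCH3: carbonyl C bonded to two carbons → ketone.
  CH(COBr): pendant –C(=O)X: carbonyl C bonded to C and halogen → acyl halide.
  CH(COCH3): pendant –COCH3: carbonyl C bonded to two carbons → ketone.
  CH(COCH3): pendant –COCH3: carbonyl C bonded to two carbons → ketone.
  CH2CONHCH2: –C(=O)–N– linkage → amide (the N is not an amine).
  COOCH3: –C(=O)OCH3: carbonyl C bonded to C and to –OCH3 → ester (not ketone + ether).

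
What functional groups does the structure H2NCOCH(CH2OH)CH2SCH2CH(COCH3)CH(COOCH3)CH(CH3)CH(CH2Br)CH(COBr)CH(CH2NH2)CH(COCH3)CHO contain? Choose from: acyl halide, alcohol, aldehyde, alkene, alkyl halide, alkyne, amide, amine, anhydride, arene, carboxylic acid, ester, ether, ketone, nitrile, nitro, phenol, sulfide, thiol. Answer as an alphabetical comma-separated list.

acyl halide, alcohol, aldehyde, alkyl halide, amide, amine, ester, ketone, sulfide

Working along the chain:
  H2NCO: –C(=O)NH2: carbonyl C bonded to C and to N → amide (the N is not a separate amine).
  CH(CH2OH): pendant –CH2OH on an sp³ backbone C → alcohol.
  CH2SCH2: C–S–C linkage → sulfide (thioether).
  CH(COCH3): pendant –COCH3: carbonyl C bonded to two carbons → ketone.
  CH(COOCH3): pendant –COOCH3: carbonyl C bonded to C and –OCH3 → ester.
  CH(CH2Br): pendant –CH2X: halogen on sp³ carbon → alkyl halide.
  CH(COBr): pendant –C(=O)X: carbonyl C bonded to C and halogen → acyl halide.
  CH(CH2NH2): pendant –CH2NH2: N on sp³ C, no adjacent C=O → amine.
  CH(COCH3): pendant –COCH3: carbonyl C bonded to two carbons → ketone.
  CHO: terminal –CHO: carbonyl C bonded to H and C → aldehyde.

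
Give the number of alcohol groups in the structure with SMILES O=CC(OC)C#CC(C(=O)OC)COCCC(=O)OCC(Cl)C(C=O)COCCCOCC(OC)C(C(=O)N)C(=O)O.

0

Working along the chain:
  OHC: terminal –CHO: carbonyl C bonded to H and C → aldehyde.
  CH(OCH3): pendant –OCH3: C–O–C with sp³ C, no adjacent C=O → ether.
  C≡C: C≡C triple bond → alkyne.
  CH(COOCH3): pendant –COOCH3: carbonyl C bonded to C and –OCH3 → ester.
  CH2OCH2: C–O–C with sp³ carbons on both sides and no adjacent C=O → ether.
  CH2COOCH2: –C(=O)–O–C with C on the carbonyl side → ester.
  CH(Cl): halogen on an sp³ carbon → alkyl halide.
  CH(CHO): pendant –CHO: carbonyl C bonded to C and H → aldehyde.
  CH2OCH2: C–O–C with sp³ carbons on both sides and no adjacent C=O → ether.
  CH2OCH2: C–O–C with sp³ carbons on both sides and no adjacent C=O → ether.
  CH(OCH3): pendant –OCH3: C–O–C with sp³ C, no adjacent C=O → ether.
  CH(CONH2): pendant –CONH2: carbonyl C bonded to C and N → amide.
  COOH: –COOH: carbonyl C bonded to –OH and C → carboxylic acid (the –OH is not a separate alcohol).
No segment is a alcohol: OHC is aldehyde, not alcohol; CH(OCH3) is ether, not alcohol; CH2OCH2 is ether, not alcohol. → 0.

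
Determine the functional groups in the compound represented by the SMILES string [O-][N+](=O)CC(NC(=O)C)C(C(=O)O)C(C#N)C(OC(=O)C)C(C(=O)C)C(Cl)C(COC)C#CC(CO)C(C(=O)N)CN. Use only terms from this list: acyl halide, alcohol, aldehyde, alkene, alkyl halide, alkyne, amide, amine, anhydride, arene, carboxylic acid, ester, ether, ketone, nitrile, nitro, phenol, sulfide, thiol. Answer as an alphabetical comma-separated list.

Taking each segment in turn:
  O2NCH2: –NO2 on carbon → nitro group.
  CH(NHCOCH3): pendant –NHC(=O)CH3: N bonded to a carbonyl → amide (not amine).
  CH(COOH): pendant –COOH: carbonyl C bonded to C and –OH → carboxylic acid.
  CH(CN): pendant –C≡N: nitrile.
  CH(OCOCH3): pendant –OC(=O)CH3: an acyloxy group → ester.
  CH(COCH3): pendant –COCH3: carbonyl C bonded to two carbons → ketone.
  CH(Cl): halogen on an sp³ carbon → alkyl halide.
  CH(CH2OCH3): pendant –CH2OCH3: C–O–C linkage → ether.
  C≡C: C≡C triple bond → alkyne.
  CH(CH2OH): pendant –CH2OH on an sp³ backbone C → alcohol.
  CH(CONH2): pendant –CONH2: carbonyl C bonded to C and N → amide.
  CH2NH2: –NH2 on an sp³ carbon with no adjacent C=O → amine.

alcohol, alkyl halide, alkyne, amide, amine, carboxylic acid, ester, ether, ketone, nitrile, nitro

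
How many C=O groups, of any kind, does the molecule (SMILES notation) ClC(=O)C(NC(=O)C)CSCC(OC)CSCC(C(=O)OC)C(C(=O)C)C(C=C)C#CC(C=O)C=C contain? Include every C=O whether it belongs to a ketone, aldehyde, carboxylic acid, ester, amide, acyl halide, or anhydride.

5

ClCO: acyl halide, 1 C=O (running total 1).
CH(NHCOCH3): amide, 1 C=O (running total 2).
CH(COOCH3): ester, 1 C=O (running total 3).
CH(COCH3): ketone, 1 C=O (running total 4).
CH(CHO): aldehyde, 1 C=O (running total 5).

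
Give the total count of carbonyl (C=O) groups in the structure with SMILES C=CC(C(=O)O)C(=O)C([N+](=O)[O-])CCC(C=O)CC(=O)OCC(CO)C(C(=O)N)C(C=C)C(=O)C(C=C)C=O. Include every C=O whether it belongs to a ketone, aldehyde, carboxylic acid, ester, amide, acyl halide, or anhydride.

7

CH(COOH): carboxylic acid, 1 C=O (running total 1).
CO: ketone, 1 C=O (running total 2).
CH(CHO): aldehyde, 1 C=O (running total 3).
CH2COOCH2: ester, 1 C=O (running total 4).
CH(CONH2): amide, 1 C=O (running total 5).
CO: ketone, 1 C=O (running total 6).
CHO: aldehyde, 1 C=O (running total 7).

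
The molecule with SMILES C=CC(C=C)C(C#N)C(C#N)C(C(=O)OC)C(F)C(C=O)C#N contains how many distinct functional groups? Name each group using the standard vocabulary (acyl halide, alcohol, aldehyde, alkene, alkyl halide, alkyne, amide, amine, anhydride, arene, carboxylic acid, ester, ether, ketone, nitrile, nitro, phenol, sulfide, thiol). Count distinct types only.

5

Working along the chain:
  CH2=CH: C=C double bond → alkene.
  CH(CH=CH2): pendant –CH=CH2: C=C double bond → alkene.
  CH(CN): pendant –C≡N: nitrile.
  CH(CN): pendant –C≡N: nitrile.
  CH(COOCH3): pendant –COOCH3: carbonyl C bonded to C and –OCH3 → ester.
  CH(F): halogen on an sp³ carbon → alkyl halide.
  CH(CHO): pendant –CHO: carbonyl C bonded to C and H → aldehyde.
  CN: –C≡N: carbon triple-bonded to nitrogen → nitrile.
Distinct types present: aldehyde, alkene, alkyl halide, ester, nitrile.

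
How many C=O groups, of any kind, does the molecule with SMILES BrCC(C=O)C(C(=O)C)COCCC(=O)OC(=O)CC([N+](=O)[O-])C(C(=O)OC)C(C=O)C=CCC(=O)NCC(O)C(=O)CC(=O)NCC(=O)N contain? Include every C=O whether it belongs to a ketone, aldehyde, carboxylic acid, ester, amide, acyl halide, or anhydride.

CH(CHO): aldehyde, 1 C=O (running total 1).
CH(COCH3): ketone, 1 C=O (running total 2).
CH2CO-O-COCH2: anhydride, 2 C=O (running total 4).
CH(COOCH3): ester, 1 C=O (running total 5).
CH(CHO): aldehyde, 1 C=O (running total 6).
CH2CONHCH2: amide, 1 C=O (running total 7).
CO: ketone, 1 C=O (running total 8).
CH2CONHCH2: amide, 1 C=O (running total 9).
CONH2: amide, 1 C=O (running total 10).

10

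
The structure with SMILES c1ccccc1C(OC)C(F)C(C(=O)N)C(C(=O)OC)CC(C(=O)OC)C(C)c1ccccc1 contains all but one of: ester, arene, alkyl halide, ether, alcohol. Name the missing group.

alcohol

ether: present (CH(OCH3) — pendant –OCH3: C–O–C with sp³ C, no adjacent C=O → ether).
ester: present (CH(COOCH3) — pendant –COOCH3: carbonyl C bonded to C and –OCH3 → ester).
arene: present (C6H5 — C6H5– phenyl ring → arene).
alkyl halide: present (CH(F) — halogen on an sp³ carbon → alkyl halide).
alcohol: no segment matches this pattern.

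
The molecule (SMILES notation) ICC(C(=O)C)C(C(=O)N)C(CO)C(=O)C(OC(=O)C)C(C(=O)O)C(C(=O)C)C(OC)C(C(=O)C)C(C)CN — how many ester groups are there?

Working along the chain:
  ICH2: halogen on an sp³ carbon → alkyl halide.
  CH(COCH3): pendant –COCH3: carbonyl C bonded to two carbons → ketone.
  CH(CONH2): pendant –CONH2: carbonyl C bonded to C and N → amide.
  CH(CH2OH): pendant –CH2OH on an sp³ backbone C → alcohol.
  CO: –C(=O)– with carbon on both sides → ketone.
  CH(OCOCH3): pendant –OC(=O)CH3: an acyloxy group → ester.
  CH(COOH): pendant –COOH: carbonyl C bonded to C and –OH → carboxylic acid.
  CH(COCH3): pendant –COCH3: carbonyl C bonded to two carbons → ketone.
  CH(OCH3): pendant –OCH3: C–O–C with sp³ C, no adjacent C=O → ether.
  CH(COCH3): pendant –COCH3: carbonyl C bonded to two carbons → ketone.
  CH2NH2: –NH2 on an sp³ carbon with no adjacent C=O → amine.
Ester appears at: CH(OCOCH3) → 1.

1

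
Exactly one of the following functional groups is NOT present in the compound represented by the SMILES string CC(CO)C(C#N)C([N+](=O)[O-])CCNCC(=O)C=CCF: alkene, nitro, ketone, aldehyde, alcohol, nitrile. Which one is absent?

nitrile: present (CH(CN) — pendant –C≡N: nitrile).
nitro: present (CH(NO2) — –NO2 on an sp³ carbon → nitro (the N=O is not a carbonyl)).
alcohol: present (CH(CH2OH) — pendant –CH2OH on an sp³ backbone C → alcohol).
alkene: present (CH=CH — C=C double bond → alkene).
ketone: present (CO — –C(=O)– with carbon on both sides → ketone).
aldehyde: absent. In CO, the carbonyl carbon is bonded to two carbons, so it is a ketone, not an aldehyde.

aldehyde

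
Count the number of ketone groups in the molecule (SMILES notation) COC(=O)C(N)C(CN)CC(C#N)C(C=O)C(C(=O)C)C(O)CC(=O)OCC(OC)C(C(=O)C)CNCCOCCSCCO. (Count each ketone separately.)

2

CH3O–C(=O)–: carbonyl C bonded to C and to –OCH3 → ester (not ketone + ether).
–NH2 on an sp³ carbon with no adjacent C=O → amine.
pendant –CH2NH2: N on sp³ C, no adjacent C=O → amine.
pendant –C≡N: nitrile.
pendant –CHO: carbonyl C bonded to C and H → aldehyde.
pendant –COCH3: carbonyl C bonded to two carbons → ketone.
–OH on an sp³ carbon → alcohol (secondary).
–C(=O)–O–C with C on the carbonyl side → ester.
pendant –OCH3: C–O–C with sp³ C, no adjacent C=O → ether.
pendant –COCH3: carbonyl C bonded to two carbons → ketone.
C–N–C with sp³ carbons and no adjacent C=O → amine (secondary).
C–O–C with sp³ carbons on both sides and no adjacent C=O → ether.
C–S–C linkage → sulfide (thioether).
–OH on an sp³ carbon → alcohol.
Ketone appears at: CH(COCH3), CH(COCH3) → 2.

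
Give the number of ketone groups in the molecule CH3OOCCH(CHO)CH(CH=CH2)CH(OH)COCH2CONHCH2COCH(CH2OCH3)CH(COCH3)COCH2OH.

CH3O–C(=O)–: carbonyl C bonded to C and to –OCH3 → ester (not ketone + ether).
pendant –CHO: carbonyl C bonded to C and H → aldehyde.
pendant –CH=CH2: C=C double bond → alkene.
–OH on an sp³ carbon → alcohol (secondary).
–C(=O)– with carbon on both sides → ketone.
–C(=O)–N– linkage → amide (the N is not an amine).
–C(=O)– with carbon on both sides → ketone.
pendant –CH2OCH3: C–O–C linkage → ether.
pendant –COCH3: carbonyl C bonded to two carbons → ketone.
–C(=O)– with carbon on both sides → ketone.
–OH on an sp³ carbon → alcohol.
Ketone appears at: CO, CO, CH(COCH3), CO → 4.

4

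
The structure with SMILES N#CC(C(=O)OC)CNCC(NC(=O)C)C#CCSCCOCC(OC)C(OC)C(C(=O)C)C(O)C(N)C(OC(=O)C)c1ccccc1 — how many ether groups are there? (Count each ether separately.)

Reading the structure from left to right:
  N≡C: N≡C–: carbon triple-bonded to nitrogen → nitrile.
  CH(COOCH3): pendant –COOCH3: carbonyl C bonded to C and –OCH3 → ester.
  CH2NHCH2: C–N–C with sp³ carbons and no adjacent C=O → amine (secondary).
  CH(NHCOCH3): pendant –NHC(=O)CH3: N bonded to a carbonyl → amide (not amine).
  C≡C: C≡C triple bond → alkyne.
  CH2SCH2: C–S–C linkage → sulfide (thioether).
  CH2OCH2: C–O–C with sp³ carbons on both sides and no adjacent C=O → ether.
  CH(OCH3): pendant –OCH3: C–O–C with sp³ C, no adjacent C=O → ether.
  CH(OCH3): pendant –OCH3: C–O–C with sp³ C, no adjacent C=O → ether.
  CH(COCH3): pendant –COCH3: carbonyl C bonded to two carbons → ketone.
  CH(OH): –OH on an sp³ carbon → alcohol (secondary).
  CH(NH2): –NH2 on an sp³ carbon with no adjacent C=O → amine.
  CH(OCOCH3): pendant –OC(=O)CH3: an acyloxy group → ester.
  C6H5: –C6H5 phenyl ring → arene.
Ether appears at: CH2OCH2, CH(OCH3), CH(OCH3) → 3.

3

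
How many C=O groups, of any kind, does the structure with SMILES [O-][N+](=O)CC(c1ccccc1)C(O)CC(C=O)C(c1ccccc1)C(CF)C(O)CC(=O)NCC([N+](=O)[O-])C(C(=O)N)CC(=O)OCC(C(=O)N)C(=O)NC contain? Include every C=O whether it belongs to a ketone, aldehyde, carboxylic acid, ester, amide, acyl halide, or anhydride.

6

CH(CHO): aldehyde, 1 C=O (running total 1).
CH2CONHCH2: amide, 1 C=O (running total 2).
CH(CONH2): amide, 1 C=O (running total 3).
CH2COOCH2: ester, 1 C=O (running total 4).
CH(CONH2): amide, 1 C=O (running total 5).
CONHCH3: amide, 1 C=O (running total 6).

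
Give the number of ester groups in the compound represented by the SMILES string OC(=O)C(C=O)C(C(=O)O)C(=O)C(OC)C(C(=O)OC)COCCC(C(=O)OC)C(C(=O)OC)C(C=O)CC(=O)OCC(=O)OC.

–COOH: carbonyl C bonded to –OH and C → carboxylic acid (the –OH is not a separate alcohol).
pendant –CHO: carbonyl C bonded to C and H → aldehyde.
pendant –COOH: carbonyl C bonded to C and –OH → carboxylic acid.
–C(=O)– with carbon on both sides → ketone.
pendant –OCH3: C–O–C with sp³ C, no adjacent C=O → ether.
pendant –COOCH3: carbonyl C bonded to C and –OCH3 → ester.
C–O–C with sp³ carbons on both sides and no adjacent C=O → ether.
pendant –COOCH3: carbonyl C bonded to C and –OCH3 → ester.
pendant –COOCH3: carbonyl C bonded to C and –OCH3 → ester.
pendant –CHO: carbonyl C bonded to C and H → aldehyde.
–C(=O)–O–C with C on the carbonyl side → ester.
–C(=O)OCH3: carbonyl C bonded to C and to –OCH3 → ester (not ketone + ether).
Ester appears at: CH(COOCH3), CH(COOCH3), CH(COOCH3), CH2COOCH2, COOCH3 → 5.

5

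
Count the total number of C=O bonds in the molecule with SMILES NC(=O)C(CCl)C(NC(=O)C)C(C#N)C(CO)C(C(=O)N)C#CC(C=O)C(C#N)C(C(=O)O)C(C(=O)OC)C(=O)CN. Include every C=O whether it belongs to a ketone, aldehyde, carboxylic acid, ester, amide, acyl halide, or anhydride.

7

H2NCO: amide, 1 C=O (running total 1).
CH(NHCOCH3): amide, 1 C=O (running total 2).
CH(CONH2): amide, 1 C=O (running total 3).
CH(CHO): aldehyde, 1 C=O (running total 4).
CH(COOH): carboxylic acid, 1 C=O (running total 5).
CH(COOCH3): ester, 1 C=O (running total 6).
CO: ketone, 1 C=O (running total 7).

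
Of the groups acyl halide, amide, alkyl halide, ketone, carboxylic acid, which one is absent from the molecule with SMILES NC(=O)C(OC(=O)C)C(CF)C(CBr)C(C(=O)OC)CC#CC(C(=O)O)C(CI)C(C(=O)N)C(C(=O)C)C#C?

acyl halide

carboxylic acid: present (CH(COOH) — pendant –COOH: carbonyl C bonded to C and –OH → carboxylic acid).
ketone: present (CH(COCH3) — pendant –COCH3: carbonyl C bonded to two carbons → ketone).
amide: present (H2NCO — –C(=O)NH2: carbonyl C bonded to C and to N → amide (the N is not a separate amine)).
alkyl halide: present (CH(CH2F) — pendant –CH2X: halogen on sp³ carbon → alkyl halide).
acyl halide: no segment matches this pattern.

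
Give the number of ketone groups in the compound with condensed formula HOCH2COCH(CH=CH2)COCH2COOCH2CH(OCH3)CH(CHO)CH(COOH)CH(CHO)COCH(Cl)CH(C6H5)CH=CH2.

3

Reading the structure from left to right:
  HOCH2: HO– on an sp³ carbon → alcohol.
  CO: –C(=O)– with carbon on both sides → ketone.
  CH(CH=CH2): pendant –CH=CH2: C=C double bond → alkene.
  CO: –C(=O)– with carbon on both sides → ketone.
  CH2COOCH2: –C(=O)–O–C with C on the carbonyl side → ester.
  CH(OCH3): pendant –OCH3: C–O–C with sp³ C, no adjacent C=O → ether.
  CH(CHO): pendant –CHO: carbonyl C bonded to C and H → aldehyde.
  CH(COOH): pendant –COOH: carbonyl C bonded to C and –OH → carboxylic acid.
  CH(CHO): pendant –CHO: carbonyl C bonded to C and H → aldehyde.
  CO: –C(=O)– with carbon on both sides → ketone.
  CH(Cl): halogen on an sp³ carbon → alkyl halide.
  CH(C6H5): pendant –C6H5: benzene ring → arene.
  CH=CH2: C=C double bond → alkene.
Ketone appears at: CO, CO, CO → 3.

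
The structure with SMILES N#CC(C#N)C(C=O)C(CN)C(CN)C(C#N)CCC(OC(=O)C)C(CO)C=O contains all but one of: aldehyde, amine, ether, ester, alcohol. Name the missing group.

ether

amine: present (CH(CH2NH2) — pendant –CH2NH2: N on sp³ C, no adjacent C=O → amine).
ester: present (CH(OCOCH3) — pendant –OC(=O)CH3: an acyloxy group → ester).
aldehyde: present (CH(CHO) — pendant –CHO: carbonyl C bonded to C and H → aldehyde).
alcohol: present (CH(CH2OH) — pendant –CH2OH on an sp³ backbone C → alcohol).
ether: absent. In CH(OCOCH3), the C–O–C oxygen is adjacent to a C=O, so it belongs to an ester, not an ether.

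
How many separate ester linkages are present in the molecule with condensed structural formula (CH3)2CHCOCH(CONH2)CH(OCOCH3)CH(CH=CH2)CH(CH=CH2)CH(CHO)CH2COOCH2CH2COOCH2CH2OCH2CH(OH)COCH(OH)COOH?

3

–C(=O)– with carbon on both sides → ketone.
pendant –CONH2: carbonyl C bonded to C and N → amide.
pendant –OC(=O)CH3: an acyloxy group → ester.
pendant –CH=CH2: C=C double bond → alkene.
pendant –CH=CH2: C=C double bond → alkene.
pendant –CHO: carbonyl C bonded to C and H → aldehyde.
–C(=O)–O–C with C on the carbonyl side → ester.
–C(=O)–O–C with C on the carbonyl side → ester.
C–O–C with sp³ carbons on both sides and no adjacent C=O → ether.
–OH on an sp³ carbon → alcohol (secondary).
–C(=O)– with carbon on both sides → ketone.
–OH on an sp³ carbon → alcohol (secondary).
–COOH: carbonyl C bonded to –OH and C → carboxylic acid (the –OH is not a separate alcohol).
Ester appears at: CH(OCOCH3), CH2COOCH2, CH2COOCH2 → 3.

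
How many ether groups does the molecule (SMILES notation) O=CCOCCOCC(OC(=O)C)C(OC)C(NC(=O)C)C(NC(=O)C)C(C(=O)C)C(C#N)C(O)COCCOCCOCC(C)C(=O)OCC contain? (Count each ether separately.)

6

Working along the chain:
  OHC: terminal –CHO: carbonyl C bonded to H and C → aldehyde.
  CH2OCH2: C–O–C with sp³ carbons on both sides and no adjacent C=O → ether.
  CH2OCH2: C–O–C with sp³ carbons on both sides and no adjacent C=O → ether.
  CH(OCOCH3): pendant –OC(=O)CH3: an acyloxy group → ester.
  CH(OCH3): pendant –OCH3: C–O–C with sp³ C, no adjacent C=O → ether.
  CH(NHCOCH3): pendant –NHC(=O)CH3: N bonded to a carbonyl → amide (not amine).
  CH(NHCOCH3): pendant –NHC(=O)CH3: N bonded to a carbonyl → amide (not amine).
  CH(COCH3): pendant –COCH3: carbonyl C bonded to two carbons → ketone.
  CH(CN): pendant –C≡N: nitrile.
  CH(OH): –OH on an sp³ carbon → alcohol (secondary).
  CH2OCH2: C–O–C with sp³ carbons on both sides and no adjacent C=O → ether.
  CH2OCH2: C–O–C with sp³ carbons on both sides and no adjacent C=O → ether.
  CH2OCH2: C–O–C with sp³ carbons on both sides and no adjacent C=O → ether.
  COOCH2CH3: –C(=O)OCH2CH3: carbonyl C bonded to C and to –OEt → ester.
Ether appears at: CH2OCH2, CH2OCH2, CH(OCH3), CH2OCH2, CH2OCH2, CH2OCH2 → 6.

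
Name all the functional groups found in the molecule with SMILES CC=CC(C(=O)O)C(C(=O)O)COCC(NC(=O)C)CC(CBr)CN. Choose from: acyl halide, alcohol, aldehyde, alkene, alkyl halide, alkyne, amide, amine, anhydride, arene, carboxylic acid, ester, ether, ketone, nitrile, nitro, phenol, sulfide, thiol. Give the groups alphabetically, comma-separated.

alkene, alkyl halide, amide, amine, carboxylic acid, ether

Working along the chain:
  CH=CH: C=C double bond → alkene.
  CH(COOH): pendant –COOH: carbonyl C bonded to C and –OH → carboxylic acid.
  CH(COOH): pendant –COOH: carbonyl C bonded to C and –OH → carboxylic acid.
  CH2OCH2: C–O–C with sp³ carbons on both sides and no adjacent C=O → ether.
  CH(NHCOCH3): pendant –NHC(=O)CH3: N bonded to a carbonyl → amide (not amine).
  CH(CH2Br): pendant –CH2X: halogen on sp³ carbon → alkyl halide.
  CH2NH2: –NH2 on an sp³ carbon with no adjacent C=O → amine.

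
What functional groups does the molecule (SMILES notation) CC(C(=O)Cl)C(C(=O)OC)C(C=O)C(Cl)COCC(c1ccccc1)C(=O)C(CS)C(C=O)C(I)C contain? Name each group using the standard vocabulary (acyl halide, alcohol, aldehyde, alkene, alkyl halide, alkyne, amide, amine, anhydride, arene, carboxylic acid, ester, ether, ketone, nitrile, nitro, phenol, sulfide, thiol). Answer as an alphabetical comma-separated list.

acyl halide, aldehyde, alkyl halide, arene, ester, ether, ketone, thiol

pendant –C(=O)X: carbonyl C bonded to C and halogen → acyl halide.
pendant –COOCH3: carbonyl C bonded to C and –OCH3 → ester.
pendant –CHO: carbonyl C bonded to C and H → aldehyde.
halogen on an sp³ carbon → alkyl halide.
C–O–C with sp³ carbons on both sides and no adjacent C=O → ether.
pendant –C6H5: benzene ring → arene.
–C(=O)– with carbon on both sides → ketone.
pendant –CH2SH → thiol.
pendant –CHO: carbonyl C bonded to C and H → aldehyde.
halogen on an sp³ carbon → alkyl halide.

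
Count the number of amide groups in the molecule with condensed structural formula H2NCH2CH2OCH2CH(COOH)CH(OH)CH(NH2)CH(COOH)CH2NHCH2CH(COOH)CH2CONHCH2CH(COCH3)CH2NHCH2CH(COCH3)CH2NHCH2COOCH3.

1

Working along the chain:
  H2NCH2: –NH2 on an sp³ carbon with no adjacent C=O → amine.
  CH2OCH2: C–O–C with sp³ carbons on both sides and no adjacent C=O → ether.
  CH(COOH): pendant –COOH: carbonyl C bonded to C and –OH → carboxylic acid.
  CH(OH): –OH on an sp³ carbon → alcohol (secondary).
  CH(NH2): –NH2 on an sp³ carbon with no adjacent C=O → amine.
  CH(COOH): pendant –COOH: carbonyl C bonded to C and –OH → carboxylic acid.
  CH2NHCH2: C–N–C with sp³ carbons and no adjacent C=O → amine (secondary).
  CH(COOH): pendant –COOH: carbonyl C bonded to C and –OH → carboxylic acid.
  CH2CONHCH2: –C(=O)–N– linkage → amide (the N is not an amine).
  CH(COCH3): pendant –COCH3: carbonyl C bonded to two carbons → ketone.
  CH2NHCH2: C–N–C with sp³ carbons and no adjacent C=O → amine (secondary).
  CH(COCH3): pendant –COCH3: carbonyl C bonded to two carbons → ketone.
  CH2NHCH2: C–N–C with sp³ carbons and no adjacent C=O → amine (secondary).
  COOCH3: –C(=O)OCH3: carbonyl C bonded to C and to –OCH3 → ester (not ketone + ether).
Amide appears at: CH2CONHCH2 → 1.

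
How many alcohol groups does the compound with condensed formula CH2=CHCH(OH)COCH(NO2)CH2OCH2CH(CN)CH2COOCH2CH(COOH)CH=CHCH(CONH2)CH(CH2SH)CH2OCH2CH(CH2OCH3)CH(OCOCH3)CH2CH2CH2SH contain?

1

Reading the structure from left to right:
  CH2=CH: C=C double bond → alkene.
  CH(OH): –OH on an sp³ carbon → alcohol (secondary).
  CO: –C(=O)– with carbon on both sides → ketone.
  CH(NO2): –NO2 on an sp³ carbon → nitro (the N=O is not a carbonyl).
  CH2OCH2: C–O–C with sp³ carbons on both sides and no adjacent C=O → ether.
  CH(CN): pendant –C≡N: nitrile.
  CH2COOCH2: –C(=O)–O–C with C on the carbonyl side → ester.
  CH(COOH): pendant –COOH: carbonyl C bonded to C and –OH → carboxylic acid.
  CH=CH: C=C double bond → alkene.
  CH(CONH2): pendant –CONH2: carbonyl C bonded to C and N → amide.
  CH(CH2SH): pendant –CH2SH → thiol.
  CH2OCH2: C–O–C with sp³ carbons on both sides and no adjacent C=O → ether.
  CH(CH2OCH3): pendant –CH2OCH3: C–O–C linkage → ether.
  CH(OCOCH3): pendant –OC(=O)CH3: an acyloxy group → ester.
  CH2SH: –SH on an sp³ carbon → thiol.
Alcohol appears at: CH(OH) → 1.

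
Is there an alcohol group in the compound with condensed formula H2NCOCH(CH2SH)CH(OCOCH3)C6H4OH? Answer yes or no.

no

–C(=O)NH2: carbonyl C bonded to C and to N → amide (the N is not a separate amine).
pendant –CH2SH → thiol.
pendant –OC(=O)CH3: an acyloxy group → ester.
–OH attached directly to an aromatic ring → phenol (not alcohol); the ring itself is an arene.
In C6H4OH, the –OH is on an aromatic ring carbon; that is a phenol, not an alcohol.
The groups actually present are: amide, arene, ester, phenol, thiol.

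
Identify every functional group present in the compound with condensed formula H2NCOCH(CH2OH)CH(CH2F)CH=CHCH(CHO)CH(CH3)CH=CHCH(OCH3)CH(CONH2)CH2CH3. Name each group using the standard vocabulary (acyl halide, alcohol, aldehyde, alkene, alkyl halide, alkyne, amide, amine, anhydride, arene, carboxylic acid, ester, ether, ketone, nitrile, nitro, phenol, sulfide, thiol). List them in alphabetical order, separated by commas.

alcohol, aldehyde, alkene, alkyl halide, amide, ether

Working along the chain:
  H2NCO: –C(=O)NH2: carbonyl C bonded to C and to N → amide (the N is not a separate amine).
  CH(CH2OH): pendant –CH2OH on an sp³ backbone C → alcohol.
  CH(CH2F): pendant –CH2X: halogen on sp³ carbon → alkyl halide.
  CH=CH: C=C double bond → alkene.
  CH(CHO): pendant –CHO: carbonyl C bonded to C and H → aldehyde.
  CH=CH: C=C double bond → alkene.
  CH(OCH3): pendant –OCH3: C–O–C with sp³ C, no adjacent C=O → ether.
  CH(CONH2): pendant –CONH2: carbonyl C bonded to C and N → amide.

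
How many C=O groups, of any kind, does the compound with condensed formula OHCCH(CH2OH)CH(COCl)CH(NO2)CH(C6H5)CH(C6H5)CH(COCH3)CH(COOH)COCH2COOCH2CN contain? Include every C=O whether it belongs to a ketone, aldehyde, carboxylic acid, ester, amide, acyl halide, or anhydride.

OHC: aldehyde, 1 C=O (running total 1).
CH(COCl): acyl halide, 1 C=O (running total 2).
CH(COCH3): ketone, 1 C=O (running total 3).
CH(COOH): carboxylic acid, 1 C=O (running total 4).
CO: ketone, 1 C=O (running total 5).
CH2COOCH2: ester, 1 C=O (running total 6).

6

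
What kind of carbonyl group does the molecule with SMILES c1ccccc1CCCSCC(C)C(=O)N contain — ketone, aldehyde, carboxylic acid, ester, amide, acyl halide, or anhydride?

amide

The carbonyl is in the CONH2 segment: –C(=O)NH2: carbonyl C bonded to C and to N → amide (the N is not a separate amine).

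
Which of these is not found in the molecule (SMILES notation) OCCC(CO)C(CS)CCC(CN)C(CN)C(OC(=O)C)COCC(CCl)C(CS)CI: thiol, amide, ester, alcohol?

amide

ester: present (CH(OCOCH3) — pendant –OC(=O)CH3: an acyloxy group → ester).
alcohol: present (HOCH2 — HO– on an sp³ carbon → alcohol).
thiol: present (CH(CH2SH) — pendant –CH2SH → thiol).
amide: no segment matches this pattern.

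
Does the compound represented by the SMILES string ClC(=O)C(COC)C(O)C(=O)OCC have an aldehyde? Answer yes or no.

no

–C(=O)Cl: carbonyl C bonded to C and to a halogen → acyl halide (not alkyl halide).
pendant –CH2OCH3: C–O–C linkage → ether.
–OH on an sp³ carbon → alcohol (secondary).
–C(=O)OCH2CH3: carbonyl C bonded to C and to –OEt → ester.
The groups actually present are: acyl halide, alcohol, ester, ether.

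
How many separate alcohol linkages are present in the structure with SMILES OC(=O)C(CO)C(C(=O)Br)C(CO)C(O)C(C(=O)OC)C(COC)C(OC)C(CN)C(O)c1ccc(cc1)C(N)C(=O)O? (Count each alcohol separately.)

–COOH: carbonyl C bonded to –OH and C → carboxylic acid (the –OH is not a separate alcohol).
pendant –CH2OH on an sp³ backbone C → alcohol.
pendant –C(=O)X: carbonyl C bonded to C and halogen → acyl halide.
pendant –CH2OH on an sp³ backbone C → alcohol.
–OH on an sp³ carbon → alcohol (secondary).
pendant –COOCH3: carbonyl C bonded to C and –OCH3 → ester.
pendant –CH2OCH3: C–O–C linkage → ether.
pendant –OCH3: C–O–C with sp³ C, no adjacent C=O → ether.
pendant –CH2NH2: N on sp³ C, no adjacent C=O → amine.
–OH on an sp³ carbon → alcohol (secondary).
para-disubstituted benzene ring → arene.
–NH2 on an sp³ carbon with no adjacent C=O → amine.
–COOH: carbonyl C bonded to –OH and C → carboxylic acid (the –OH is not a separate alcohol).
Alcohol appears at: CH(CH2OH), CH(CH2OH), CH(OH), CH(OH) → 4.

4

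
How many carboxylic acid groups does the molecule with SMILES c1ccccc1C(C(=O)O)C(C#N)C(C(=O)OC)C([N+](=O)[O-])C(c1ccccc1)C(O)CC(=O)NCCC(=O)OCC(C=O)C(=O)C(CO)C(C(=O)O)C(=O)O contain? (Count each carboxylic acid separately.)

3

Reading the structure from left to right:
  C6H5: C6H5– phenyl ring → arene.
  CH(COOH): pendant –COOH: carbonyl C bonded to C and –OH → carboxylic acid.
  CH(CN): pendant –C≡N: nitrile.
  CH(COOCH3): pendant –COOCH3: carbonyl C bonded to C and –OCH3 → ester.
  CH(NO2): –NO2 on an sp³ carbon → nitro (the N=O is not a carbonyl).
  CH(C6H5): pendant –C6H5: benzene ring → arene.
  CH(OH): –OH on an sp³ carbon → alcohol (secondary).
  CH2CONHCH2: –C(=O)–N– linkage → amide (the N is not an amine).
  CH2COOCH2: –C(=O)–O–C with C on the carbonyl side → ester.
  CH(CHO): pendant –CHO: carbonyl C bonded to C and H → aldehyde.
  CO: –C(=O)– with carbon on both sides → ketone.
  CH(CH2OH): pendant –CH2OH on an sp³ backbone C → alcohol.
  CH(COOH): pendant –COOH: carbonyl C bonded to C and –OH → carboxylic acid.
  COOH: –COOH: carbonyl C bonded to –OH and C → carboxylic acid (the –OH is not a separate alcohol).
Carboxylic acid appears at: CH(COOH), CH(COOH), COOH → 3.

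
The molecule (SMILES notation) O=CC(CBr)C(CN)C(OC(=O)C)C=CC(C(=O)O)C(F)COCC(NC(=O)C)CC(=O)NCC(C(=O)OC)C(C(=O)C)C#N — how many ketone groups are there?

Working along the chain:
  OHC: terminal –CHO: carbonyl C bonded to H and C → aldehyde.
  CH(CH2Br): pendant –CH2X: halogen on sp³ carbon → alkyl halide.
  CH(CH2NH2): pendant –CH2NH2: N on sp³ C, no adjacent C=O → amine.
  CH(OCOCH3): pendant –OC(=O)CH3: an acyloxy group → ester.
  CH=CH: C=C double bond → alkene.
  CH(COOH): pendant –COOH: carbonyl C bonded to C and –OH → carboxylic acid.
  CH(F): halogen on an sp³ carbon → alkyl halide.
  CH2OCH2: C–O–C with sp³ carbons on both sides and no adjacent C=O → ether.
  CH(NHCOCH3): pendant –NHC(=O)CH3: N bonded to a carbonyl → amide (not amine).
  CH2CONHCH2: –C(=O)–N– linkage → amide (the N is not an amine).
  CH(COOCH3): pendant –COOCH3: carbonyl C bonded to C and –OCH3 → ester.
  CH(COCH3): pendant –COCH3: carbonyl C bonded to two carbons → ketone.
  CN: –C≡N: carbon triple-bonded to nitrogen → nitrile.
Ketone appears at: CH(COCH3) → 1.

1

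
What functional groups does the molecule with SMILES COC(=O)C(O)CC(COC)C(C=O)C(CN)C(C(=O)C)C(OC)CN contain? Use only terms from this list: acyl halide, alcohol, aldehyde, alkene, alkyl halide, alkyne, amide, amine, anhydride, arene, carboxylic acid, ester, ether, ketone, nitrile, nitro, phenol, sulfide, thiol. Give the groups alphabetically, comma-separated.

alcohol, aldehyde, amine, ester, ether, ketone

CH3O–C(=O)–: carbonyl C bonded to C and to –OCH3 → ester (not ketone + ether).
–OH on an sp³ carbon → alcohol (secondary).
pendant –CH2OCH3: C–O–C linkage → ether.
pendant –CHO: carbonyl C bonded to C and H → aldehyde.
pendant –CH2NH2: N on sp³ C, no adjacent C=O → amine.
pendant –COCH3: carbonyl C bonded to two carbons → ketone.
pendant –OCH3: C–O–C with sp³ C, no adjacent C=O → ether.
–NH2 on an sp³ carbon with no adjacent C=O → amine.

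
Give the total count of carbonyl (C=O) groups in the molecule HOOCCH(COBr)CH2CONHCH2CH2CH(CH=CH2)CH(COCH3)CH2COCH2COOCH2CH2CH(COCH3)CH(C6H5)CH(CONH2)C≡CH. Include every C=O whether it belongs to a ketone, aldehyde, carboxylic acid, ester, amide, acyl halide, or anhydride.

HOOC: carboxylic acid, 1 C=O (running total 1).
CH(COBr): acyl halide, 1 C=O (running total 2).
CH2CONHCH2: amide, 1 C=O (running total 3).
CH(COCH3): ketone, 1 C=O (running total 4).
CO: ketone, 1 C=O (running total 5).
CH2COOCH2: ester, 1 C=O (running total 6).
CH(COCH3): ketone, 1 C=O (running total 7).
CH(CONH2): amide, 1 C=O (running total 8).

8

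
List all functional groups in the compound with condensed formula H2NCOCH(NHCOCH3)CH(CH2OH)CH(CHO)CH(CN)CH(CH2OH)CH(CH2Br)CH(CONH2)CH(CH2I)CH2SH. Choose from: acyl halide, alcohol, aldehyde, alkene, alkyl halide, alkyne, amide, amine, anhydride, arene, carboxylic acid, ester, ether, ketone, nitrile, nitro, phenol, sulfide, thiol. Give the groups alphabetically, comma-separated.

alcohol, aldehyde, alkyl halide, amide, nitrile, thiol

Working along the chain:
  H2NCO: –C(=O)NH2: carbonyl C bonded to C and to N → amide (the N is not a separate amine).
  CH(NHCOCH3): pendant –NHC(=O)CH3: N bonded to a carbonyl → amide (not amine).
  CH(CH2OH): pendant –CH2OH on an sp³ backbone C → alcohol.
  CH(CHO): pendant –CHO: carbonyl C bonded to C and H → aldehyde.
  CH(CN): pendant –C≡N: nitrile.
  CH(CH2OH): pendant –CH2OH on an sp³ backbone C → alcohol.
  CH(CH2Br): pendant –CH2X: halogen on sp³ carbon → alkyl halide.
  CH(CONH2): pendant –CONH2: carbonyl C bonded to C and N → amide.
  CH(CH2I): pendant –CH2X: halogen on sp³ carbon → alkyl halide.
  CH2SH: –SH on an sp³ carbon → thiol.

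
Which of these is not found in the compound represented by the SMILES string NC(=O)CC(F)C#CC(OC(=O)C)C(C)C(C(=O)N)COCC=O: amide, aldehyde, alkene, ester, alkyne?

amide: present (H2NCO — –C(=O)NH2: carbonyl C bonded to C and to N → amide (the N is not a separate amine)).
alkyne: present (C≡C — C≡C triple bond → alkyne).
ester: present (CH(OCOCH3) — pendant –OC(=O)CH3: an acyloxy group → ester).
aldehyde: present (CHO — terminal –CHO: carbonyl C bonded to H and C → aldehyde).
alkene: no segment matches this pattern.

alkene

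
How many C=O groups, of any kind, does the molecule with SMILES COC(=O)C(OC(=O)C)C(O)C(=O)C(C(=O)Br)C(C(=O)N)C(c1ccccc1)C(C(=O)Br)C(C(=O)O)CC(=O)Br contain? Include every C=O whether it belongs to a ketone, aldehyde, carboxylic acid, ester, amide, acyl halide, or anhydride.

8

CH3OOC: ester, 1 C=O (running total 1).
CH(OCOCH3): ester, 1 C=O (running total 2).
CO: ketone, 1 C=O (running total 3).
CH(COBr): acyl halide, 1 C=O (running total 4).
CH(CONH2): amide, 1 C=O (running total 5).
CH(COBr): acyl halide, 1 C=O (running total 6).
CH(COOH): carboxylic acid, 1 C=O (running total 7).
COBr: acyl halide, 1 C=O (running total 8).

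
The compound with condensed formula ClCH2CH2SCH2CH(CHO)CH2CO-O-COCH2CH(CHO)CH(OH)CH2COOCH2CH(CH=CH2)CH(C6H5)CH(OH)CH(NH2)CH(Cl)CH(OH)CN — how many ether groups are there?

halogen on an sp³ carbon → alkyl halide.
C–S–C linkage → sulfide (thioether).
pendant –CHO: carbonyl C bonded to C and H → aldehyde.
two acyl groups sharing one oxygen, –C(=O)–O–C(=O)– → anhydride.
pendant –CHO: carbonyl C bonded to C and H → aldehyde.
–OH on an sp³ carbon → alcohol (secondary).
–C(=O)–O–C with C on the carbonyl side → ester.
pendant –CH=CH2: C=C double bond → alkene.
pendant –C6H5: benzene ring → arene.
–OH on an sp³ carbon → alcohol (secondary).
–NH2 on an sp³ carbon with no adjacent C=O → amine.
halogen on an sp³ carbon → alkyl halide.
–OH on an sp³ carbon → alcohol (secondary).
–C≡N: carbon triple-bonded to nitrogen → nitrile.
No segment is a ether: CH2SCH2 is sulfide, not ether; CH2CO-O-COCH2 is anhydride, not ether; CH(OH) is alcohol, not ether. → 0.

0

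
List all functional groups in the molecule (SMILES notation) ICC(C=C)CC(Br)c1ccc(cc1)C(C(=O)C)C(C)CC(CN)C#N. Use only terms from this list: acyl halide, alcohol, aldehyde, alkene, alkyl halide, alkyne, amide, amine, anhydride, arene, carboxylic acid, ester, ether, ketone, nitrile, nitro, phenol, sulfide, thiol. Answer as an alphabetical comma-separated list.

Taking each segment in turn:
  ICH2: halogen on an sp³ carbon → alkyl halide.
  CH(CH=CH2): pendant –CH=CH2: C=C double bond → alkene.
  CH(Br): halogen on an sp³ carbon → alkyl halide.
  C6H4: para-disubstituted benzene ring → arene.
  CH(COCH3): pendant –COCH3: carbonyl C bonded to two carbons → ketone.
  CH(CH2NH2): pendant –CH2NH2: N on sp³ C, no adjacent C=O → amine.
  CN: –C≡N: carbon triple-bonded to nitrogen → nitrile.

alkene, alkyl halide, amine, arene, ketone, nitrile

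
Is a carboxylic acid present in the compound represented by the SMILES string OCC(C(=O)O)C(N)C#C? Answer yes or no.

Taking each segment in turn:
  HOCH2: HO– on an sp³ carbon → alcohol.
  CH(COOH): pendant –COOH: carbonyl C bonded to C and –OH → carboxylic acid.
  CH(NH2): –NH2 on an sp³ carbon with no adjacent C=O → amine.
  C≡CH: C≡C triple bond → alkyne.
The CH(COOH) segment supplies the carboxylic acid: pendant –COOH: carbonyl C bonded to C and –OH → carboxylic acid.

yes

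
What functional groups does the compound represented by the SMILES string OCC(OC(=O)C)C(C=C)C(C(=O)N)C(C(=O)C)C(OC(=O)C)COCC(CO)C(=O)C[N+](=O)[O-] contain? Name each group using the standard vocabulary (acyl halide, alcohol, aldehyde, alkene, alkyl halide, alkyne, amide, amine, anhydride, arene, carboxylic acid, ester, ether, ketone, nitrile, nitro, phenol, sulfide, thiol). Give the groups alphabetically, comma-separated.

alcohol, alkene, amide, ester, ether, ketone, nitro

Taking each segment in turn:
  HOCH2: HO– on an sp³ carbon → alcohol.
  CH(OCOCH3): pendant –OC(=O)CH3: an acyloxy group → ester.
  CH(CH=CH2): pendant –CH=CH2: C=C double bond → alkene.
  CH(CONH2): pendant –CONH2: carbonyl C bonded to C and N → amide.
  CH(COCH3): pendant –COCH3: carbonyl C bonded to two carbons → ketone.
  CH(OCOCH3): pendant –OC(=O)CH3: an acyloxy group → ester.
  CH2OCH2: C–O–C with sp³ carbons on both sides and no adjacent C=O → ether.
  CH(CH2OH): pendant –CH2OH on an sp³ backbone C → alcohol.
  CO: –C(=O)– with carbon on both sides → ketone.
  CH2NO2: –NO2 on carbon → nitro group.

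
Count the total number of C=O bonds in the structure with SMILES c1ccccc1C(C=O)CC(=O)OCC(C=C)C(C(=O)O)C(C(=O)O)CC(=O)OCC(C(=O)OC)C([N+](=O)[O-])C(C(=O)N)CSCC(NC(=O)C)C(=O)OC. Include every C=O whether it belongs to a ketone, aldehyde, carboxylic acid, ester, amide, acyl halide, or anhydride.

9

CH(CHO): aldehyde, 1 C=O (running total 1).
CH2COOCH2: ester, 1 C=O (running total 2).
CH(COOH): carboxylic acid, 1 C=O (running total 3).
CH(COOH): carboxylic acid, 1 C=O (running total 4).
CH2COOCH2: ester, 1 C=O (running total 5).
CH(COOCH3): ester, 1 C=O (running total 6).
CH(CONH2): amide, 1 C=O (running total 7).
CH(NHCOCH3): amide, 1 C=O (running total 8).
COOCH3: ester, 1 C=O (running total 9).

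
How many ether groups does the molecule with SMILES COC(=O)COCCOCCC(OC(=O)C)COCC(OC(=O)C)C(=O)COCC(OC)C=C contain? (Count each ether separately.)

5

CH3O–C(=O)–: carbonyl C bonded to C and to –OCH3 → ester (not ketone + ether).
C–O–C with sp³ carbons on both sides and no adjacent C=O → ether.
C–O–C with sp³ carbons on both sides and no adjacent C=O → ether.
pendant –OC(=O)CH3: an acyloxy group → ester.
C–O–C with sp³ carbons on both sides and no adjacent C=O → ether.
pendant –OC(=O)CH3: an acyloxy group → ester.
–C(=O)– with carbon on both sides → ketone.
C–O–C with sp³ carbons on both sides and no adjacent C=O → ether.
pendant –OCH3: C–O–C with sp³ C, no adjacent C=O → ether.
C=C double bond → alkene.
Ether appears at: CH2OCH2, CH2OCH2, CH2OCH2, CH2OCH2, CH(OCH3) → 5.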